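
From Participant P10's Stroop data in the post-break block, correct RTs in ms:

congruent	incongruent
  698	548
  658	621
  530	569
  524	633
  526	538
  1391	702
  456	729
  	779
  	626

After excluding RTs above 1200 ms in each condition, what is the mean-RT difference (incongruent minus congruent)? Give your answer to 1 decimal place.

congruent: exclude 1391
M(congruent) = 3392/6 = 565.333
M(incongruent) = 5745/9 = 638.333
Difference = 638.333 − 565.333 = 73.000 ms

73.0 ms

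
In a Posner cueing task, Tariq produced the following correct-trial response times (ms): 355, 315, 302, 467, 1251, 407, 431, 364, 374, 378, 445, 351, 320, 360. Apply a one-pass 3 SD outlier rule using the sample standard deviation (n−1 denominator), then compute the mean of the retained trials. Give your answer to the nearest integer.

375 ms

n = 14, ΣRT = 6120, M = 437.143
Σ(x−M)² = 744121.71; s = √(744121.71/13) = 239.249
Cutoffs: 437.143 ± 3·239.249 → [-280.6, 1154.9]
Outside: 1251 → excluded.
Retained (n=13): Σ = 4869, mean = 4869/13 = 374.538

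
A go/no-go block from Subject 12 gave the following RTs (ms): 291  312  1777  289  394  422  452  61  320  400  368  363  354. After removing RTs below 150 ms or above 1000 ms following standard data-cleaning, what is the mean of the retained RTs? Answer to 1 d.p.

Excluded: 61, 1777
Retained (n=11): Σ = 3965
Mean = 3965/11 = 360.4545

360.5 ms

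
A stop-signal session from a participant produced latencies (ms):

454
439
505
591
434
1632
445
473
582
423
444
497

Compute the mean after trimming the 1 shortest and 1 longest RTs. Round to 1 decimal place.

Sorted: 423, 434, 439, 444, 445, 454, 473, 497, 505, 582, 591, 1632
Drop lowest 1 (423) and highest 1 (1632)
Remaining (n=10): Σ = 4864, mean = 4864/10 = 486.400

486.4 ms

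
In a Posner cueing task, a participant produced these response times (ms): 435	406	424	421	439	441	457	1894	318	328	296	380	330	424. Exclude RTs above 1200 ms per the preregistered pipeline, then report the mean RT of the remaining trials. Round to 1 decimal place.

Excluded: 1894
Retained (n=13): Σ = 5099
Mean = 5099/13 = 392.2308

392.2 ms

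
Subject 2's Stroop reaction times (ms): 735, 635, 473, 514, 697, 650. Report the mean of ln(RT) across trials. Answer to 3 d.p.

6.413

ln(RT): 6.5999, 6.4536, 6.1591, 6.2422, 6.5468, 6.4770
Σ ln(RT) = 38.4786
Mean = 38.4786/6 = 6.41310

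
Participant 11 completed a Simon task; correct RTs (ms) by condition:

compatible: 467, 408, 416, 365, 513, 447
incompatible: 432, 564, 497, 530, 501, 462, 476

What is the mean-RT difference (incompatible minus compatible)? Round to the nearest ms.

M(compatible) = 2616/6 = 436.000
M(incompatible) = 3462/7 = 494.571
Difference = 494.571 − 436.000 = 58.571 ms

59 ms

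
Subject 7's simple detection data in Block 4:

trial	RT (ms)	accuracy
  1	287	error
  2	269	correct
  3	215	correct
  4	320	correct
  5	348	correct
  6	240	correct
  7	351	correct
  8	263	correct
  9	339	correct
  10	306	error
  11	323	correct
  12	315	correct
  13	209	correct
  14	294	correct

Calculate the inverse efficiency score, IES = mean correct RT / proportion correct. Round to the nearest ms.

339 ms

Correct trials (n=12): 269, 215, 320, 348, 240, 351, 263, 339, 323, 315, 209, 294
Mean correct RT = 3486/12 = 290.5000 ms
Proportion correct = 12/14
IES = 290.5000 / (12/14) = 338.917 ms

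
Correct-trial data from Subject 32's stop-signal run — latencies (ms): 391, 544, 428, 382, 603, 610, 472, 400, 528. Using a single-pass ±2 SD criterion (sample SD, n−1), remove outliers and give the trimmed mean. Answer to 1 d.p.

484.2 ms

n = 9, ΣRT = 4358, M = 484.222
Σ(x−M)² = 64961.56; s = √(64961.56/8) = 90.112
Cutoffs: 484.222 ± 2·90.112 → [304.0, 664.4]
No RTs fall outside the cutoffs; all 9 retained. Mean = 4358/9 = 484.222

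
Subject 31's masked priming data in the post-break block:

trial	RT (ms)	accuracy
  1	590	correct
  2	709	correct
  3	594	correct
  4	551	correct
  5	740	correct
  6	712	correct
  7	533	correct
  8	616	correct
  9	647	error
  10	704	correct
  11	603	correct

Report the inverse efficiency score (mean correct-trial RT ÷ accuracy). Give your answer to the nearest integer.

Correct trials (n=10): 590, 709, 594, 551, 740, 712, 533, 616, 704, 603
Mean correct RT = 6352/10 = 635.2000 ms
Proportion correct = 10/11
IES = 635.2000 / (10/11) = 698.720 ms

699 ms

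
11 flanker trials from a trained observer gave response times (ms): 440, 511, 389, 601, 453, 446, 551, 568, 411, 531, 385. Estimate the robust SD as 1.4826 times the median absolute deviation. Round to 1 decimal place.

94.9 ms

Sorted: 385, 389, 411, 440, 446, 453, 511, 531, 551, 568, 601 → median = 453
|x − 453| sorted: 0, 7, 13, 42, 58, 64, 68, 78, 98, 115, 148 → MAD = 64
Robust SD ≈ 1.4826 × 64 = 94.886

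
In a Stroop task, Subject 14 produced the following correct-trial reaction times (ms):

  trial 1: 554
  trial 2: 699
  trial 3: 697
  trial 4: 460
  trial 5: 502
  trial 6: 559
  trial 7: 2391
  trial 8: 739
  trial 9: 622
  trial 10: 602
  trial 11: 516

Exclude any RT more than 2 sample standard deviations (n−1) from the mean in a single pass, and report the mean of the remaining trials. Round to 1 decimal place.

n = 11, ΣRT = 8341, M = 758.273
Σ(x−M)² = 3011204.18; s = √(3011204.18/10) = 548.744
Cutoffs: 758.273 ± 2·548.744 → [-339.2, 1855.8]
Outside: 2391 → excluded.
Retained (n=10): Σ = 5950, mean = 5950/10 = 595.000

595.0 ms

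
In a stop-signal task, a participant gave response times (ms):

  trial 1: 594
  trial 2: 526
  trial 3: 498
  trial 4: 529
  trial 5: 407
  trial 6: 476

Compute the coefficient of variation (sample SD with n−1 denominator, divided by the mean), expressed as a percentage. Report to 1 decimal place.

n = 6, Σ = 3030, M = 505.0000
Σ(x−M)² = 19432.000; s = √(19432.000/5) = 62.3410
CV = 62.3410 / 505.0000 = 0.12345 = 12.345%

12.3%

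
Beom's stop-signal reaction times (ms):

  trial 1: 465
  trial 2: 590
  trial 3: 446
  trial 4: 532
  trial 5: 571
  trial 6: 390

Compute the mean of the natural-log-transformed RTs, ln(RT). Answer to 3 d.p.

ln(RT): 6.1420, 6.3801, 6.1003, 6.2766, 6.3474, 5.9661
Σ ln(RT) = 37.2127
Mean = 37.2127/6 = 6.20211

6.202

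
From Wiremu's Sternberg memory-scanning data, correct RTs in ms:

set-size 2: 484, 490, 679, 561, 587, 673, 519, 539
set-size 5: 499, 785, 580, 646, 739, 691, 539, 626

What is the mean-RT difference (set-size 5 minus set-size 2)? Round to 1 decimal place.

71.6 ms

M(set-size 2) = 4532/8 = 566.500
M(set-size 5) = 5105/8 = 638.125
Difference = 638.125 − 566.500 = 71.625 ms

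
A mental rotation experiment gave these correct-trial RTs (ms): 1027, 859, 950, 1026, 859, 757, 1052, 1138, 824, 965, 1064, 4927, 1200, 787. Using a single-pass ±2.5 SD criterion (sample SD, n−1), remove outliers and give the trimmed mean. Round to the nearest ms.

962 ms

n = 14, ΣRT = 17435, M = 1245.357
Σ(x−M)² = 14824657.21; s = √(14824657.21/13) = 1067.876
Cutoffs: 1245.357 ± 2.5·1067.876 → [-1424.3, 3915.0]
Outside: 4927 → excluded.
Retained (n=13): Σ = 12508, mean = 12508/13 = 962.154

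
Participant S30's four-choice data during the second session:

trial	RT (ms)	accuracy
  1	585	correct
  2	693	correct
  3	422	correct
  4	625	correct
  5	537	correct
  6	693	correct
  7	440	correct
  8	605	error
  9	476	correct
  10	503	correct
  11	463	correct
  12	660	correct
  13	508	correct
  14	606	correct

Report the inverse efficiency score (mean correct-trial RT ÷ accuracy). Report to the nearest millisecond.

597 ms

Correct trials (n=13): 585, 693, 422, 625, 537, 693, 440, 476, 503, 463, 660, 508, 606
Mean correct RT = 7211/13 = 554.6923 ms
Proportion correct = 13/14
IES = 554.6923 / (13/14) = 597.361 ms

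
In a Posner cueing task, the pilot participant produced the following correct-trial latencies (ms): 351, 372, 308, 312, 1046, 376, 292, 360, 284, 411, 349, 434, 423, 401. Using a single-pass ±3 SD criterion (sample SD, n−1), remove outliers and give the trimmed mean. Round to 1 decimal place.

359.5 ms

n = 14, ΣRT = 5719, M = 408.500
Σ(x−M)² = 467401.50; s = √(467401.50/13) = 189.615
Cutoffs: 408.500 ± 3·189.615 → [-160.3, 977.3]
Outside: 1046 → excluded.
Retained (n=13): Σ = 4673, mean = 4673/13 = 359.462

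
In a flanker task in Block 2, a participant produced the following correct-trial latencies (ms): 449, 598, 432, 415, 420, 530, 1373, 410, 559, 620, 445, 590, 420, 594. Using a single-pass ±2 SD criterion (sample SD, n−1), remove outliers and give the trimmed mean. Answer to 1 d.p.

498.6 ms

n = 14, ΣRT = 7855, M = 561.071
Σ(x−M)² = 793608.93; s = √(793608.93/13) = 247.077
Cutoffs: 561.071 ± 2·247.077 → [66.9, 1055.2]
Outside: 1373 → excluded.
Retained (n=13): Σ = 6482, mean = 6482/13 = 498.615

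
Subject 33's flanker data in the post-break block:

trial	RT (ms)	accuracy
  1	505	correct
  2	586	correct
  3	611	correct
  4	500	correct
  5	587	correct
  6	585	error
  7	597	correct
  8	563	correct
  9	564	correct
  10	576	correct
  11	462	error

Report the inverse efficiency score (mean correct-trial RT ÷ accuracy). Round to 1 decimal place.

Correct trials (n=9): 505, 586, 611, 500, 587, 597, 563, 564, 576
Mean correct RT = 5089/9 = 565.4444 ms
Proportion correct = 9/11
IES = 565.4444 / (9/11) = 691.099 ms

691.1 ms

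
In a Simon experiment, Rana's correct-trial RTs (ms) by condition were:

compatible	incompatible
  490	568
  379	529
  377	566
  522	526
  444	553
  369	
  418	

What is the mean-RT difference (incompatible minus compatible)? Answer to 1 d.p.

M(compatible) = 2999/7 = 428.429
M(incompatible) = 2742/5 = 548.400
Difference = 548.400 − 428.429 = 119.971 ms

120.0 ms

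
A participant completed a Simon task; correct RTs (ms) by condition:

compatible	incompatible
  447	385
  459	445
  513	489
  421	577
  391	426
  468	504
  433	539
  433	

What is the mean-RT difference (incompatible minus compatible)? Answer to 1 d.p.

M(compatible) = 3565/8 = 445.625
M(incompatible) = 3365/7 = 480.714
Difference = 480.714 − 445.625 = 35.089 ms

35.1 ms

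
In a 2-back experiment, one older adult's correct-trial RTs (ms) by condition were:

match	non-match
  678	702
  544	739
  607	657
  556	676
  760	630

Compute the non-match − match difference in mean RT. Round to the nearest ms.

52 ms

M(match) = 3145/5 = 629.000
M(non-match) = 3404/5 = 680.800
Difference = 680.800 − 629.000 = 51.800 ms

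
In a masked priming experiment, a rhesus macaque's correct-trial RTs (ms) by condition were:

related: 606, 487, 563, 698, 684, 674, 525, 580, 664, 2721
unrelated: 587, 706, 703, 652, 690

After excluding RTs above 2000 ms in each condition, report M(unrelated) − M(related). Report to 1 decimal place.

58.6 ms

related: exclude 2721
M(related) = 5481/9 = 609.000
M(unrelated) = 3338/5 = 667.600
Difference = 667.600 − 609.000 = 58.600 ms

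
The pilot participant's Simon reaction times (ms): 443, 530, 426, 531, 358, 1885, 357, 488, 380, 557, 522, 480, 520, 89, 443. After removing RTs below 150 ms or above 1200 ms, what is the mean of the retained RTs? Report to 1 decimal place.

464.2 ms

Excluded: 89, 1885
Retained (n=13): Σ = 6035
Mean = 6035/13 = 464.2308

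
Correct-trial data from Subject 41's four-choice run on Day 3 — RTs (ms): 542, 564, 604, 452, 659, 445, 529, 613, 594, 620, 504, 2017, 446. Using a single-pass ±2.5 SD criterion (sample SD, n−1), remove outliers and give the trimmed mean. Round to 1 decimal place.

n = 13, ΣRT = 8589, M = 660.692
Σ(x−M)² = 2052666.77; s = √(2052666.77/12) = 413.589
Cutoffs: 660.692 ± 2.5·413.589 → [-373.3, 1694.7]
Outside: 2017 → excluded.
Retained (n=12): Σ = 6572, mean = 6572/12 = 547.667

547.7 ms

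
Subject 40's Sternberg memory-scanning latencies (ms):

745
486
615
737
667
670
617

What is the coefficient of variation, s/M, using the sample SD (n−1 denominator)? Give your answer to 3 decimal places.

n = 7, Σ = 4537, M = 648.1429
Σ(x−M)² = 46468.857; s = √(46468.857/6) = 88.0046
CV = 88.0046 / 648.1429 = 0.13578

0.136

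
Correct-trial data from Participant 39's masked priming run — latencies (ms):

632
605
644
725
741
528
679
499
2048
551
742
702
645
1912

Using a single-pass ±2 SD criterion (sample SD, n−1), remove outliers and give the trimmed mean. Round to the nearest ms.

n = 14, ΣRT = 11653, M = 832.357
Σ(x−M)² = 3157301.21; s = √(3157301.21/13) = 492.818
Cutoffs: 832.357 ± 2·492.818 → [-153.3, 1818.0]
Outside: 1912, 2048 → excluded.
Retained (n=12): Σ = 7693, mean = 7693/12 = 641.083

641 ms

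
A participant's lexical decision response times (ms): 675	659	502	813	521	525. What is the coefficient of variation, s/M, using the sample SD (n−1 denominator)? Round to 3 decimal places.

n = 6, Σ = 3695, M = 615.8333
Σ(x−M)² = 74440.833; s = √(74440.833/5) = 122.0171
CV = 122.0171 / 615.8333 = 0.19813

0.198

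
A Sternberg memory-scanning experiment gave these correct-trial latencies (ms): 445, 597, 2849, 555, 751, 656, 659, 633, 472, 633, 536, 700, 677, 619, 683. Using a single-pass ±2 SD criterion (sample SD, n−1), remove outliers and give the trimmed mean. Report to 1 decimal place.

n = 15, ΣRT = 11465, M = 764.333
Σ(x−M)² = 4754233.33; s = √(4754233.33/14) = 582.742
Cutoffs: 764.333 ± 2·582.742 → [-401.2, 1929.8]
Outside: 2849 → excluded.
Retained (n=14): Σ = 8616, mean = 8616/14 = 615.429

615.4 ms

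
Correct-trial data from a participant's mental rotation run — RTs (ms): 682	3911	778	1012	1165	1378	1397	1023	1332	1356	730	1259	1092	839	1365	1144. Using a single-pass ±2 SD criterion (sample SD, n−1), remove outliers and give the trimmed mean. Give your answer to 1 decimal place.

n = 16, ΣRT = 20463, M = 1278.938
Σ(x−M)² = 8273108.94; s = √(8273108.94/15) = 742.658
Cutoffs: 1278.938 ± 2·742.658 → [-206.4, 2764.3]
Outside: 3911 → excluded.
Retained (n=15): Σ = 16552, mean = 16552/15 = 1103.467

1103.5 ms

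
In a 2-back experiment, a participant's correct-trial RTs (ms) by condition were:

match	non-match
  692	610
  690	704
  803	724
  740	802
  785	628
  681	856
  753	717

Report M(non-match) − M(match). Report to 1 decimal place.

-14.7 ms

M(match) = 5144/7 = 734.857
M(non-match) = 5041/7 = 720.143
Difference = 720.143 − 734.857 = -14.714 ms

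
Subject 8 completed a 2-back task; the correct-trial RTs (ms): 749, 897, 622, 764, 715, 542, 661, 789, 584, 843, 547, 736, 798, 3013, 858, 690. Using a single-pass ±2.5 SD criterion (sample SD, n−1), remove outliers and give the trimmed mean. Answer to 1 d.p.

719.7 ms

n = 16, ΣRT = 13808, M = 863.000
Σ(x−M)² = 5104164.00; s = √(5104164.00/15) = 583.333
Cutoffs: 863.000 ± 2.5·583.333 → [-595.3, 2321.3]
Outside: 3013 → excluded.
Retained (n=15): Σ = 10795, mean = 10795/15 = 719.667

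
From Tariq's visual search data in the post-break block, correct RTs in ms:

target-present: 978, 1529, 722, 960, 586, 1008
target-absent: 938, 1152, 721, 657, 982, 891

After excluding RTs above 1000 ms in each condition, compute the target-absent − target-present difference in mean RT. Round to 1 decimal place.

26.3 ms

target-present: exclude 1529, 1008
target-absent: exclude 1152
M(target-present) = 3246/4 = 811.500
M(target-absent) = 4189/5 = 837.800
Difference = 837.800 − 811.500 = 26.300 ms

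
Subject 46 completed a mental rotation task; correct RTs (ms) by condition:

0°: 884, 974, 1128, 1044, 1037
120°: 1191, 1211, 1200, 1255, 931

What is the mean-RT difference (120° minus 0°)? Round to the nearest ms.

144 ms

M(0°) = 5067/5 = 1013.400
M(120°) = 5788/5 = 1157.600
Difference = 1157.600 − 1013.400 = 144.200 ms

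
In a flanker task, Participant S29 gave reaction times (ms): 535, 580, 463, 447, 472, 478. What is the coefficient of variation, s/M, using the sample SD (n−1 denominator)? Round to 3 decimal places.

n = 6, Σ = 2975, M = 495.8333
Σ(x−M)² = 12966.833; s = √(12966.833/5) = 50.9251
CV = 50.9251 / 495.8333 = 0.10271

0.103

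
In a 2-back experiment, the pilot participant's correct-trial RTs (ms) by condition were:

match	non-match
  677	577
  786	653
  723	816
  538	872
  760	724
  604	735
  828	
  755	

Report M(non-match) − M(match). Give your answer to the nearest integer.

M(match) = 5671/8 = 708.875
M(non-match) = 4377/6 = 729.500
Difference = 729.500 − 708.875 = 20.625 ms

21 ms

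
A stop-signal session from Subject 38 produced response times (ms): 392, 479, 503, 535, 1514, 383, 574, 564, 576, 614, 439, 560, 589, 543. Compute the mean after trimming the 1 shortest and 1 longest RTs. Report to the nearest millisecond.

Sorted: 383, 392, 439, 479, 503, 535, 543, 560, 564, 574, 576, 589, 614, 1514
Drop lowest 1 (383) and highest 1 (1514)
Remaining (n=12): Σ = 6368, mean = 6368/12 = 530.667

531 ms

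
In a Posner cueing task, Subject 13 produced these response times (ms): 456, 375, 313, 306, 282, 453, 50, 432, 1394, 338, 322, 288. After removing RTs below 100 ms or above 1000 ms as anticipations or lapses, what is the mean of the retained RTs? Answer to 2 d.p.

Excluded: 50, 1394
Retained (n=10): Σ = 3565
Mean = 3565/10 = 356.5000

356.50 ms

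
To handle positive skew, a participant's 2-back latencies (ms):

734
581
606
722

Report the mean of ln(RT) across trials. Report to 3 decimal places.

6.488

ln(RT): 6.5985, 6.3648, 6.4069, 6.5820
Σ ln(RT) = 25.9522
Mean = 25.9522/4 = 6.48804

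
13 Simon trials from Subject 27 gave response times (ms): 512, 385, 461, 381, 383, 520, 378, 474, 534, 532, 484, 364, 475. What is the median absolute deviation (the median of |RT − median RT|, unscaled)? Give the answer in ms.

Sorted: 364, 378, 381, 383, 385, 461, 474, 475, 484, 512, 520, 532, 534 → median = 474
|x − 474|: 38, 89, 13, 93, 91, 46, 96, 0, 60, 58, 10, 110, 1
Sorted deviations: 0, 1, 10, 13, 38, 46, 58, 60, 89, 91, 93, 96, 110 → MAD = 58

58 ms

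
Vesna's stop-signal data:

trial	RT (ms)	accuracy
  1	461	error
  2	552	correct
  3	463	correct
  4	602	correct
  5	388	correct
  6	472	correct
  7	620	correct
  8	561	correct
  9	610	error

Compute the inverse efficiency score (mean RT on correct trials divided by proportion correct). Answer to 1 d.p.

Correct trials (n=7): 552, 463, 602, 388, 472, 620, 561
Mean correct RT = 3658/7 = 522.5714 ms
Proportion correct = 7/9
IES = 522.5714 / (7/9) = 671.878 ms

671.9 ms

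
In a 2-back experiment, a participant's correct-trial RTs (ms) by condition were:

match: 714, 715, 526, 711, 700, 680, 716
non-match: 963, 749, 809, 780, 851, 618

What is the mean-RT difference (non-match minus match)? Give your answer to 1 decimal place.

114.7 ms

M(match) = 4762/7 = 680.286
M(non-match) = 4770/6 = 795.000
Difference = 795.000 − 680.286 = 114.714 ms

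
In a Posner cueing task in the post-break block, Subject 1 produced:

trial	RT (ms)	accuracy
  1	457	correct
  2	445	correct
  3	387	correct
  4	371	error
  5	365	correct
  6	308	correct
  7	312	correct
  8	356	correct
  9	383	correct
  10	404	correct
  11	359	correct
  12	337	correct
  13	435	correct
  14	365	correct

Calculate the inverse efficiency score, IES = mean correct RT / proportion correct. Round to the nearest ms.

407 ms

Correct trials (n=13): 457, 445, 387, 365, 308, 312, 356, 383, 404, 359, 337, 435, 365
Mean correct RT = 4913/13 = 377.9231 ms
Proportion correct = 13/14
IES = 377.9231 / (13/14) = 406.994 ms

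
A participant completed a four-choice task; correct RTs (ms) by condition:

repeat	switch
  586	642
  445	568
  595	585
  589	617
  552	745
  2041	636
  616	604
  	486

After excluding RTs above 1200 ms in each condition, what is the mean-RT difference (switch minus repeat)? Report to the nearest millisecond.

repeat: exclude 2041
M(repeat) = 3383/6 = 563.833
M(switch) = 4883/8 = 610.375
Difference = 610.375 − 563.833 = 46.542 ms

47 ms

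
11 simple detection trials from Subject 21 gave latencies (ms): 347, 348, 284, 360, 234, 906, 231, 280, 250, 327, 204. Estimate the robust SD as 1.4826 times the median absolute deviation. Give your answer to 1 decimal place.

78.6 ms

Sorted: 204, 231, 234, 250, 280, 284, 327, 347, 348, 360, 906 → median = 284
|x − 284| sorted: 0, 4, 34, 43, 50, 53, 63, 64, 76, 80, 622 → MAD = 53
Robust SD ≈ 1.4826 × 53 = 78.578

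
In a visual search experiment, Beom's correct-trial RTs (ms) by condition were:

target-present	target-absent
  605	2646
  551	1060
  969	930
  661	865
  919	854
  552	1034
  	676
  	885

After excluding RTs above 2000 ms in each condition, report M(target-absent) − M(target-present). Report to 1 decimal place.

191.1 ms

target-absent: exclude 2646
M(target-present) = 4257/6 = 709.500
M(target-absent) = 6304/7 = 900.571
Difference = 900.571 − 709.500 = 191.071 ms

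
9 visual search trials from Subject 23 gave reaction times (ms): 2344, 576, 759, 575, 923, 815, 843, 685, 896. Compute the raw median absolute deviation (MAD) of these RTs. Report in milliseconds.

108 ms

Sorted: 575, 576, 685, 759, 815, 843, 896, 923, 2344 → median = 815
|x − 815|: 1529, 239, 56, 240, 108, 0, 28, 130, 81
Sorted deviations: 0, 28, 56, 81, 108, 130, 239, 240, 1529 → MAD = 108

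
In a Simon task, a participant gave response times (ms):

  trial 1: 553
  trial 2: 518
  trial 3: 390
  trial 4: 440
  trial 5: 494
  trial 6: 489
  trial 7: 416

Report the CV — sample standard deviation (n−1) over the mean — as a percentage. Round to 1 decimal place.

n = 7, Σ = 3300, M = 471.4286
Σ(x−M)² = 20331.714; s = √(20331.714/6) = 58.2118
CV = 58.2118 / 471.4286 = 0.12348 = 12.348%

12.3%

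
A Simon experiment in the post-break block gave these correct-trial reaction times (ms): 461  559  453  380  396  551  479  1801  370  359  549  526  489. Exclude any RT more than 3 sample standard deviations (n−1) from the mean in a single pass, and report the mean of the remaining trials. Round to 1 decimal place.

n = 13, ΣRT = 7373, M = 567.154
Σ(x−M)² = 1709423.69; s = √(1709423.69/12) = 377.428
Cutoffs: 567.154 ± 3·377.428 → [-565.1, 1699.4]
Outside: 1801 → excluded.
Retained (n=12): Σ = 5572, mean = 5572/12 = 464.333

464.3 ms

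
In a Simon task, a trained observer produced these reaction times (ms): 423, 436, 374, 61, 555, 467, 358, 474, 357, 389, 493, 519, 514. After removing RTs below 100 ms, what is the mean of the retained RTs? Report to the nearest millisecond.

Excluded: 61
Retained (n=12): Σ = 5359
Mean = 5359/12 = 446.5833

447 ms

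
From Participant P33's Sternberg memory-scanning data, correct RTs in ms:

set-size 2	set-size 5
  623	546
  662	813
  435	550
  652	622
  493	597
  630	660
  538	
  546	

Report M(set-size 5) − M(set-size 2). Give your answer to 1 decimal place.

59.0 ms

M(set-size 2) = 4579/8 = 572.375
M(set-size 5) = 3788/6 = 631.333
Difference = 631.333 − 572.375 = 58.958 ms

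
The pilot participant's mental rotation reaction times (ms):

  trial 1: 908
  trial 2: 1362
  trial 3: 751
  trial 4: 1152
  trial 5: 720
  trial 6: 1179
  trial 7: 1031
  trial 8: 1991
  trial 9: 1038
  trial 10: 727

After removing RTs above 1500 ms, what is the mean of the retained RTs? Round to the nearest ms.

985 ms

Excluded: 1991
Retained (n=9): Σ = 8868
Mean = 8868/9 = 985.3333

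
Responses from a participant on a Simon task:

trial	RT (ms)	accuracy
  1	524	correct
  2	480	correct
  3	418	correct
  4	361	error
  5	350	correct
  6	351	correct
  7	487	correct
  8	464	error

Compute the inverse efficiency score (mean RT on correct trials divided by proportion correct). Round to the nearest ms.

580 ms

Correct trials (n=6): 524, 480, 418, 350, 351, 487
Mean correct RT = 2610/6 = 435.0000 ms
Proportion correct = 6/8
IES = 435.0000 / (6/8) = 580.000 ms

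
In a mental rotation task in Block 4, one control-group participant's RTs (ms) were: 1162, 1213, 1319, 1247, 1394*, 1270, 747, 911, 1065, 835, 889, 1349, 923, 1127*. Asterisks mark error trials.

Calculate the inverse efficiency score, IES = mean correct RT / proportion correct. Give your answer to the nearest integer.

Correct trials (n=12): 1162, 1213, 1319, 1247, 1270, 747, 911, 1065, 835, 889, 1349, 923
Mean correct RT = 12930/12 = 1077.5000 ms
Proportion correct = 12/14
IES = 1077.5000 / (12/14) = 1257.083 ms

1257 ms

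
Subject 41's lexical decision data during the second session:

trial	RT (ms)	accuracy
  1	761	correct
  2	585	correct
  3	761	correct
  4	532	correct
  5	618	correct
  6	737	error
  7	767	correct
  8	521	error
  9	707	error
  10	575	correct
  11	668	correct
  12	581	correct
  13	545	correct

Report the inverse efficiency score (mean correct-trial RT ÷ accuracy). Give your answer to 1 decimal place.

831.1 ms

Correct trials (n=10): 761, 585, 761, 532, 618, 767, 575, 668, 581, 545
Mean correct RT = 6393/10 = 639.3000 ms
Proportion correct = 10/13
IES = 639.3000 / (10/13) = 831.090 ms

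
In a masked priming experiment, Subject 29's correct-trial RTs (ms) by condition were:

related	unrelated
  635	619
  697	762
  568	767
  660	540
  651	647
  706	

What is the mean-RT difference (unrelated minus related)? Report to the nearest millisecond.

M(related) = 3917/6 = 652.833
M(unrelated) = 3335/5 = 667.000
Difference = 667.000 − 652.833 = 14.167 ms

14 ms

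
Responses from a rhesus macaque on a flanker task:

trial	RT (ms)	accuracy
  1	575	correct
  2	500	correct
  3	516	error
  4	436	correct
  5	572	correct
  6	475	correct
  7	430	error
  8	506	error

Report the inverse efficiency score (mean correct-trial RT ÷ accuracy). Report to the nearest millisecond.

819 ms

Correct trials (n=5): 575, 500, 436, 572, 475
Mean correct RT = 2558/5 = 511.6000 ms
Proportion correct = 5/8
IES = 511.6000 / (5/8) = 818.560 ms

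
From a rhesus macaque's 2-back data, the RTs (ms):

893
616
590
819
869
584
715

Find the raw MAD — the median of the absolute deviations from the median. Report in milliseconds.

125 ms

Sorted: 584, 590, 616, 715, 819, 869, 893 → median = 715
|x − 715|: 178, 99, 125, 104, 154, 131, 0
Sorted deviations: 0, 99, 104, 125, 131, 154, 178 → MAD = 125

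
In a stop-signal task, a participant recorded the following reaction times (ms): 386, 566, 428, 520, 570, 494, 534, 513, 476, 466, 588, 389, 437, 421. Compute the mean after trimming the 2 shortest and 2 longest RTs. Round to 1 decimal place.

485.5 ms

Sorted: 386, 389, 421, 428, 437, 466, 476, 494, 513, 520, 534, 566, 570, 588
Drop lowest 2 (386, 389) and highest 2 (570, 588)
Remaining (n=10): Σ = 4855, mean = 4855/10 = 485.500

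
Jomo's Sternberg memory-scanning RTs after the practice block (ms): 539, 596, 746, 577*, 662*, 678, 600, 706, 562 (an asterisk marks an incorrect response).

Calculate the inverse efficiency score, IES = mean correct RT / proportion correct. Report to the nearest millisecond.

813 ms

Correct trials (n=7): 539, 596, 746, 678, 600, 706, 562
Mean correct RT = 4427/7 = 632.4286 ms
Proportion correct = 7/9
IES = 632.4286 / (7/9) = 813.122 ms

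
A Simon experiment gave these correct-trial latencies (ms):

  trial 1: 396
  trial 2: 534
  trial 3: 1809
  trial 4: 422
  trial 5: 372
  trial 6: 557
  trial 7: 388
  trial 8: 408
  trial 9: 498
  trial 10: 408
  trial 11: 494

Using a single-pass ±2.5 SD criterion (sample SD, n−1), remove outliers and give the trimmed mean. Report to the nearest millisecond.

448 ms

n = 11, ΣRT = 6286, M = 571.455
Σ(x−M)² = 1724518.73; s = √(1724518.73/10) = 415.273
Cutoffs: 571.455 ± 2.5·415.273 → [-466.7, 1609.6]
Outside: 1809 → excluded.
Retained (n=10): Σ = 4477, mean = 4477/10 = 447.700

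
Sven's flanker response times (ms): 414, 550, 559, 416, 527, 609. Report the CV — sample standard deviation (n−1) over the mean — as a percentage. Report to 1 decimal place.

15.6%

n = 6, Σ = 3075, M = 512.5000
Σ(x−M)² = 32105.500; s = √(32105.500/5) = 80.1318
CV = 80.1318 / 512.5000 = 0.15635 = 15.635%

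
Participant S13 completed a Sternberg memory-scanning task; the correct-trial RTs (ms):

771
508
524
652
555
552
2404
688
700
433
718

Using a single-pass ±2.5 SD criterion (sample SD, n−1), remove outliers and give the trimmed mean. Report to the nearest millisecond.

n = 11, ΣRT = 8505, M = 773.182
Σ(x−M)² = 3034575.64; s = √(3034575.64/10) = 550.870
Cutoffs: 773.182 ± 2.5·550.870 → [-604.0, 2150.4]
Outside: 2404 → excluded.
Retained (n=10): Σ = 6101, mean = 6101/10 = 610.100

610 ms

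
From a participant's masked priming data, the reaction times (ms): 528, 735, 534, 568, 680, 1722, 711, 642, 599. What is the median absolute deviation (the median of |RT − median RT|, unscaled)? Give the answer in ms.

74 ms

Sorted: 528, 534, 568, 599, 642, 680, 711, 735, 1722 → median = 642
|x − 642|: 114, 93, 108, 74, 38, 1080, 69, 0, 43
Sorted deviations: 0, 38, 43, 69, 74, 93, 108, 114, 1080 → MAD = 74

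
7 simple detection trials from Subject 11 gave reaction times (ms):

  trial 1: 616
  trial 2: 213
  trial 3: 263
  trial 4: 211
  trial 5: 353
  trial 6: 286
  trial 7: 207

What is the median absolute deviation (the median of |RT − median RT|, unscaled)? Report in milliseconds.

52 ms

Sorted: 207, 211, 213, 263, 286, 353, 616 → median = 263
|x − 263|: 353, 50, 0, 52, 90, 23, 56
Sorted deviations: 0, 23, 50, 52, 56, 90, 353 → MAD = 52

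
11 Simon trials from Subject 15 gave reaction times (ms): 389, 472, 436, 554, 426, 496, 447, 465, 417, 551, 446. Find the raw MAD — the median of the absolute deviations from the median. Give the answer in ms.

Sorted: 389, 417, 426, 436, 446, 447, 465, 472, 496, 551, 554 → median = 447
|x − 447|: 58, 25, 11, 107, 21, 49, 0, 18, 30, 104, 1
Sorted deviations: 0, 1, 11, 18, 21, 25, 30, 49, 58, 104, 107 → MAD = 25

25 ms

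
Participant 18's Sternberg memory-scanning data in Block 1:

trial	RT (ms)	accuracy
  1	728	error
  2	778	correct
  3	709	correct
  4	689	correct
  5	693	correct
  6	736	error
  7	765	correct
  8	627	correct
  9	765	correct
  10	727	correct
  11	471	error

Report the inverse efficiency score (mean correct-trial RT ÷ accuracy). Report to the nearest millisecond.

Correct trials (n=8): 778, 709, 689, 693, 765, 627, 765, 727
Mean correct RT = 5753/8 = 719.1250 ms
Proportion correct = 8/11
IES = 719.1250 / (8/11) = 988.797 ms

989 ms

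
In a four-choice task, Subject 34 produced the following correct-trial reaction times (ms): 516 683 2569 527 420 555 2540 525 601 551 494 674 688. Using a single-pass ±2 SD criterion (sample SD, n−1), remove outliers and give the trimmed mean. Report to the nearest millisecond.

567 ms

n = 13, ΣRT = 11343, M = 872.538
Σ(x−M)² = 6761139.23; s = √(6761139.23/12) = 750.619
Cutoffs: 872.538 ± 2·750.619 → [-628.7, 2373.8]
Outside: 2540, 2569 → excluded.
Retained (n=11): Σ = 6234, mean = 6234/11 = 566.727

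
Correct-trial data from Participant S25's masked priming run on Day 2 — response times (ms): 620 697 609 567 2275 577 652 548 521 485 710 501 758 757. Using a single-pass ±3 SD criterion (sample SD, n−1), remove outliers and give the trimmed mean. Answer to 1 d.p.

615.5 ms

n = 14, ΣRT = 10277, M = 734.071
Σ(x−M)² = 2661868.93; s = √(2661868.93/13) = 452.503
Cutoffs: 734.071 ± 3·452.503 → [-623.4, 2091.6]
Outside: 2275 → excluded.
Retained (n=13): Σ = 8002, mean = 8002/13 = 615.538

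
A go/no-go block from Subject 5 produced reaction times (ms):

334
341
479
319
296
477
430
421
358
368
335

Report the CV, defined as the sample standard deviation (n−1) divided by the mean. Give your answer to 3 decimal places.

n = 11, Σ = 4158, M = 378.0000
Σ(x−M)² = 40414.000; s = √(40414.000/10) = 63.5720
CV = 63.5720 / 378.0000 = 0.16818

0.168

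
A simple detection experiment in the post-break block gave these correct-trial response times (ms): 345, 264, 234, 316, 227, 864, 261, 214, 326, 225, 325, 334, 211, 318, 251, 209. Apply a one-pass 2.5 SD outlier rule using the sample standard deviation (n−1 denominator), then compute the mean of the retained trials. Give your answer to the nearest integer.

n = 16, ΣRT = 4924, M = 307.750
Σ(x−M)² = 366323.00; s = √(366323.00/15) = 156.274
Cutoffs: 307.750 ± 2.5·156.274 → [-82.9, 698.4]
Outside: 864 → excluded.
Retained (n=15): Σ = 4060, mean = 4060/15 = 270.667

271 ms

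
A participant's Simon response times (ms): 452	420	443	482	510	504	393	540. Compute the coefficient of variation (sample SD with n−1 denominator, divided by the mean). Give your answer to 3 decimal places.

0.106

n = 8, Σ = 3744, M = 468.0000
Σ(x−M)² = 17250.000; s = √(17250.000/7) = 49.6416
CV = 49.6416 / 468.0000 = 0.10607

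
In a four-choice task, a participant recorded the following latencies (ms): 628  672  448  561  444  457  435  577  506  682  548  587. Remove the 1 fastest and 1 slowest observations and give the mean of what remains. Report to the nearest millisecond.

543 ms

Sorted: 435, 444, 448, 457, 506, 548, 561, 577, 587, 628, 672, 682
Drop lowest 1 (435) and highest 1 (682)
Remaining (n=10): Σ = 5428, mean = 5428/10 = 542.800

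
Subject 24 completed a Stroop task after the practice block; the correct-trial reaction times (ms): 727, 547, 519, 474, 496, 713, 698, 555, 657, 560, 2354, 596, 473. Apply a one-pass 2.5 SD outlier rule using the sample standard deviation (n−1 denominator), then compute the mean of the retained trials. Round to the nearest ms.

n = 13, ΣRT = 9369, M = 720.692
Σ(x−M)² = 2984732.77; s = √(2984732.77/12) = 498.726
Cutoffs: 720.692 ± 2.5·498.726 → [-526.1, 1967.5]
Outside: 2354 → excluded.
Retained (n=12): Σ = 7015, mean = 7015/12 = 584.583

585 ms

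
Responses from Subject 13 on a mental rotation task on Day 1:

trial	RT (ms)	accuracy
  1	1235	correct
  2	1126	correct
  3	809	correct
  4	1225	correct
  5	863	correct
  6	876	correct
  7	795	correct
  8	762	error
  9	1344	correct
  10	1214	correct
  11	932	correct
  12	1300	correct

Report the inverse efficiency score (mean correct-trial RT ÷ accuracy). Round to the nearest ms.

1162 ms

Correct trials (n=11): 1235, 1126, 809, 1225, 863, 876, 795, 1344, 1214, 932, 1300
Mean correct RT = 11719/11 = 1065.3636 ms
Proportion correct = 11/12
IES = 1065.3636 / (11/12) = 1162.215 ms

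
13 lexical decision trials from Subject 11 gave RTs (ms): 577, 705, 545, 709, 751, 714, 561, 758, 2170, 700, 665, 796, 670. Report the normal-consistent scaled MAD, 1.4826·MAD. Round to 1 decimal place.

Sorted: 545, 561, 577, 665, 670, 700, 705, 709, 714, 751, 758, 796, 2170 → median = 705
|x − 705| sorted: 0, 4, 5, 9, 35, 40, 46, 53, 91, 128, 144, 160, 1465 → MAD = 46
Robust SD ≈ 1.4826 × 46 = 68.200

68.2 ms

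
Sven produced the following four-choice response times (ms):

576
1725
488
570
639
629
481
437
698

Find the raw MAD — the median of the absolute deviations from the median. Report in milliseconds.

Sorted: 437, 481, 488, 570, 576, 629, 639, 698, 1725 → median = 576
|x − 576|: 0, 1149, 88, 6, 63, 53, 95, 139, 122
Sorted deviations: 0, 6, 53, 63, 88, 95, 122, 139, 1149 → MAD = 88

88 ms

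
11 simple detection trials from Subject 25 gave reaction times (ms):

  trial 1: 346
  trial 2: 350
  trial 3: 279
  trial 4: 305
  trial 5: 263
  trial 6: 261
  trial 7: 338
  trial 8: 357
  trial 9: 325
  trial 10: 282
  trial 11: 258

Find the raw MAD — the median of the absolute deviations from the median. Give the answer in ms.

Sorted: 258, 261, 263, 279, 282, 305, 325, 338, 346, 350, 357 → median = 305
|x − 305|: 41, 45, 26, 0, 42, 44, 33, 52, 20, 23, 47
Sorted deviations: 0, 20, 23, 26, 33, 41, 42, 44, 45, 47, 52 → MAD = 41

41 ms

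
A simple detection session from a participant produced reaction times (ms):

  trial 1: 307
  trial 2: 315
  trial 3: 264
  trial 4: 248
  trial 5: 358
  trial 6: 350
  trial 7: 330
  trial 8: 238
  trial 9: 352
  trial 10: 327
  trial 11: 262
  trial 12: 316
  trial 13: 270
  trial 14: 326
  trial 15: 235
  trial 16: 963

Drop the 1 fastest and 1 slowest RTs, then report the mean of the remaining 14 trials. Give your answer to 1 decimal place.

Sorted: 235, 238, 248, 262, 264, 270, 307, 315, 316, 326, 327, 330, 350, 352, 358, 963
Drop lowest 1 (235) and highest 1 (963)
Remaining (n=14): Σ = 4263, mean = 4263/14 = 304.500

304.5 ms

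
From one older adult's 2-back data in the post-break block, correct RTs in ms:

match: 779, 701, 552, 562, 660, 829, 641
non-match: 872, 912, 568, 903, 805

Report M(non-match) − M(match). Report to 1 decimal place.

137.1 ms

M(match) = 4724/7 = 674.857
M(non-match) = 4060/5 = 812.000
Difference = 812.000 − 674.857 = 137.143 ms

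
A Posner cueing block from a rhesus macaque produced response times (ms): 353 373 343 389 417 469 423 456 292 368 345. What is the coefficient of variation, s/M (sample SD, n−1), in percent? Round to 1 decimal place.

13.8%

n = 11, Σ = 4228, M = 384.3636
Σ(x−M)² = 28046.545; s = √(28046.545/10) = 52.9590
CV = 52.9590 / 384.3636 = 0.13778 = 13.778%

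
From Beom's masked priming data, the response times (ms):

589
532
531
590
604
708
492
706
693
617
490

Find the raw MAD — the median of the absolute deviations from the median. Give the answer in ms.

Sorted: 490, 492, 531, 532, 589, 590, 604, 617, 693, 706, 708 → median = 590
|x − 590|: 1, 58, 59, 0, 14, 118, 98, 116, 103, 27, 100
Sorted deviations: 0, 1, 14, 27, 58, 59, 98, 100, 103, 116, 118 → MAD = 59

59 ms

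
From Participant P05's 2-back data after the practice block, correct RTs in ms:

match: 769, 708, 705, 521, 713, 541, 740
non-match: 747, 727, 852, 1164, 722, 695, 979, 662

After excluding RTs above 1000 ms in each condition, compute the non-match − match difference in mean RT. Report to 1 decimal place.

non-match: exclude 1164
M(match) = 4697/7 = 671.000
M(non-match) = 5384/7 = 769.143
Difference = 769.143 − 671.000 = 98.143 ms

98.1 ms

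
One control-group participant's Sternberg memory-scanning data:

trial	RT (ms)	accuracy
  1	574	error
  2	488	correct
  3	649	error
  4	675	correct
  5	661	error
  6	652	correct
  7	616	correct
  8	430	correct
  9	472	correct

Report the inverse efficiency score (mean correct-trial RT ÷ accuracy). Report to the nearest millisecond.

Correct trials (n=6): 488, 675, 652, 616, 430, 472
Mean correct RT = 3333/6 = 555.5000 ms
Proportion correct = 6/9
IES = 555.5000 / (6/9) = 833.250 ms

833 ms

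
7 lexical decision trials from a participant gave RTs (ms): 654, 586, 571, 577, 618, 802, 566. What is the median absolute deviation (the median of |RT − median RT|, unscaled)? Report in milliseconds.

20 ms

Sorted: 566, 571, 577, 586, 618, 654, 802 → median = 586
|x − 586|: 68, 0, 15, 9, 32, 216, 20
Sorted deviations: 0, 9, 15, 20, 32, 68, 216 → MAD = 20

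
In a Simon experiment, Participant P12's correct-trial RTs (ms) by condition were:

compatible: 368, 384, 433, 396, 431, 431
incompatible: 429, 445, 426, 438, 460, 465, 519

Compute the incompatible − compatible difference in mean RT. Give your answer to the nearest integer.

47 ms

M(compatible) = 2443/6 = 407.167
M(incompatible) = 3182/7 = 454.571
Difference = 454.571 − 407.167 = 47.405 ms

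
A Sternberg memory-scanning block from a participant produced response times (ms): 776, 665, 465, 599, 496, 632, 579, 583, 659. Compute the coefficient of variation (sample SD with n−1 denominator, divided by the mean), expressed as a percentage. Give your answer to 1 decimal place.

n = 9, Σ = 5454, M = 606.0000
Σ(x−M)² = 69154.000; s = √(69154.000/8) = 92.9745
CV = 92.9745 / 606.0000 = 0.15342 = 15.342%

15.3%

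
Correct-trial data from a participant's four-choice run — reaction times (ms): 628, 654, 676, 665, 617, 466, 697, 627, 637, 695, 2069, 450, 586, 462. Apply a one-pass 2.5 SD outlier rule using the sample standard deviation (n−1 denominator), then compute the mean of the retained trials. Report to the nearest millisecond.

605 ms

n = 14, ΣRT = 9929, M = 709.214
Σ(x−M)² = 2085190.36; s = √(2085190.36/13) = 400.499
Cutoffs: 709.214 ± 2.5·400.499 → [-292.0, 1710.5]
Outside: 2069 → excluded.
Retained (n=13): Σ = 7860, mean = 7860/13 = 604.615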